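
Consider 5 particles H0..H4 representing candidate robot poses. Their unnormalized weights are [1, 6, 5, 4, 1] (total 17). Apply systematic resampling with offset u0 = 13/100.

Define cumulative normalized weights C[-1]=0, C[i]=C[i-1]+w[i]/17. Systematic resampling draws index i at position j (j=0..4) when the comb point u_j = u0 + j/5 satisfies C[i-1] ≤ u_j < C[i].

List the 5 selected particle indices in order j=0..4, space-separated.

C = [1/17, 7/17, 12/17, 16/17, 1]
j=0: u_0=13/100 ∈ [1/17, 7/17) → index 1
j=1: u_1=33/100 ∈ [1/17, 7/17) → index 1
j=2: u_2=53/100 ∈ [7/17, 12/17) → index 2
j=3: u_3=73/100 ∈ [12/17, 16/17) → index 3
j=4: u_4=93/100 ∈ [12/17, 16/17) → index 3

1 1 2 3 3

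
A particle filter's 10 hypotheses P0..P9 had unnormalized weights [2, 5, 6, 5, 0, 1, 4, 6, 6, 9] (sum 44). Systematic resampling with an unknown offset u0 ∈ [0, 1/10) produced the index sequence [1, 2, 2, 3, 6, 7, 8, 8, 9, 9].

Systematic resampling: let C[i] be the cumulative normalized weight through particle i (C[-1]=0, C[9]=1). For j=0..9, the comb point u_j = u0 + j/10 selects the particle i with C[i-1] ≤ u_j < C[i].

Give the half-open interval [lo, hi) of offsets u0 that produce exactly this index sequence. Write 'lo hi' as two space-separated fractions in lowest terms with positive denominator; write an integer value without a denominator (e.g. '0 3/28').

C = [1/22, 7/44, 13/44, 9/22, 9/22, 19/44, 23/44, 29/44, 35/44, 1]
j=0 picked index 1: u0 ∈ [1/22, 7/44)
j=1 picked index 2: u0 ∈ [13/220, 43/220)
j=2 picked index 2: u0 ∈ [-9/220, 21/220)
j=3 picked index 3: u0 ∈ [-1/220, 6/55)
j=4 picked index 6: u0 ∈ [7/220, 27/220)
j=5 picked index 7: u0 ∈ [1/44, 7/44)
j=6 picked index 8: u0 ∈ [13/220, 43/220)
j=7 picked index 8: u0 ∈ [-9/220, 21/220)
j=8 picked index 9: u0 ∈ [-1/220, 1/5)
j=9 picked index 9: u0 ∈ [-23/220, 1/10)
intersection: [13/220, 21/220)

13/220 21/220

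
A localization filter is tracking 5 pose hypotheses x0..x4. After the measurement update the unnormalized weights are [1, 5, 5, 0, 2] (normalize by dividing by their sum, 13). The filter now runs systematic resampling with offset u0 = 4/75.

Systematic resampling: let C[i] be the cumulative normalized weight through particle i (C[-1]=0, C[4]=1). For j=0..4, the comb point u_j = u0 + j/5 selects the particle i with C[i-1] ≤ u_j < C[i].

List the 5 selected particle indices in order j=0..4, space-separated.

C = [1/13, 6/13, 11/13, 11/13, 1]
j=0: u_0=4/75 ∈ [0, 1/13) → index 0
j=1: u_1=19/75 ∈ [1/13, 6/13) → index 1
j=2: u_2=34/75 ∈ [1/13, 6/13) → index 1
j=3: u_3=49/75 ∈ [6/13, 11/13) → index 2
j=4: u_4=64/75 ∈ [11/13, 1) → index 4

0 1 1 2 4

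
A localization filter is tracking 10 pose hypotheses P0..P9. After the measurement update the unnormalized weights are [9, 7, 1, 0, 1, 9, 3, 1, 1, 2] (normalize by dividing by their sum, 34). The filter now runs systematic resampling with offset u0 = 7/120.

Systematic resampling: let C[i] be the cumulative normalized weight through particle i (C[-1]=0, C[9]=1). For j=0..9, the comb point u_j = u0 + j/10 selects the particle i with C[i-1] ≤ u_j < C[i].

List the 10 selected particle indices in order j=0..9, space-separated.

C = [9/34, 8/17, 1/2, 1/2, 9/17, 27/34, 15/17, 31/34, 16/17, 1]
j=0: u_0=7/120 ∈ [0, 9/34) → index 0
j=1: u_1=19/120 ∈ [0, 9/34) → index 0
j=2: u_2=31/120 ∈ [0, 9/34) → index 0
j=3: u_3=43/120 ∈ [9/34, 8/17) → index 1
j=4: u_4=11/24 ∈ [9/34, 8/17) → index 1
j=5: u_5=67/120 ∈ [9/17, 27/34) → index 5
j=6: u_6=79/120 ∈ [9/17, 27/34) → index 5
j=7: u_7=91/120 ∈ [9/17, 27/34) → index 5
j=8: u_8=103/120 ∈ [27/34, 15/17) → index 6
j=9: u_9=23/24 ∈ [16/17, 1) → index 9

0 0 0 1 1 5 5 5 6 9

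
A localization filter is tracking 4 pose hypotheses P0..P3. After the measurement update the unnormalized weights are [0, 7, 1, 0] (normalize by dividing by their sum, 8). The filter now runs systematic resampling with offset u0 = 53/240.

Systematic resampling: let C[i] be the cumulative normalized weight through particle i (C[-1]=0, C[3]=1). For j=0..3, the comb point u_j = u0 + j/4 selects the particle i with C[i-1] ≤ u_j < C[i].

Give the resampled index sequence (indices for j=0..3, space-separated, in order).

1 1 1 2

C = [0, 7/8, 1, 1]
j=0: u_0=53/240 ∈ [0, 7/8) → index 1
j=1: u_1=113/240 ∈ [0, 7/8) → index 1
j=2: u_2=173/240 ∈ [0, 7/8) → index 1
j=3: u_3=233/240 ∈ [7/8, 1) → index 2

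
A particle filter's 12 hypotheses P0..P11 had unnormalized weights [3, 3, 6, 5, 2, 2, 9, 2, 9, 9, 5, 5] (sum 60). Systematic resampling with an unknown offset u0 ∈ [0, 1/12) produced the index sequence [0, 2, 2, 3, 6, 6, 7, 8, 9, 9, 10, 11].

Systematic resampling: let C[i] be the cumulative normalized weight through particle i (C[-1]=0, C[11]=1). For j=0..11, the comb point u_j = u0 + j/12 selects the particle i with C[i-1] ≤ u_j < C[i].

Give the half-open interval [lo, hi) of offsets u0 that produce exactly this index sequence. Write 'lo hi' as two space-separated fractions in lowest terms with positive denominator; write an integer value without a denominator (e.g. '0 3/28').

1/60 1/30

C = [1/20, 1/10, 1/5, 17/60, 19/60, 7/20, 1/2, 8/15, 41/60, 5/6, 11/12, 1]
j=0 picked index 0: u0 ∈ [0, 1/20)
j=1 picked index 2: u0 ∈ [1/60, 7/60)
j=2 picked index 2: u0 ∈ [-1/15, 1/30)
j=3 picked index 3: u0 ∈ [-1/20, 1/30)
j=4 picked index 6: u0 ∈ [1/60, 1/6)
j=5 picked index 6: u0 ∈ [-1/15, 1/12)
j=6 picked index 7: u0 ∈ [0, 1/30)
j=7 picked index 8: u0 ∈ [-1/20, 1/10)
j=8 picked index 9: u0 ∈ [1/60, 1/6)
j=9 picked index 9: u0 ∈ [-1/15, 1/12)
j=10 picked index 10: u0 ∈ [0, 1/12)
j=11 picked index 11: u0 ∈ [0, 1/12)
intersection: [1/60, 1/30)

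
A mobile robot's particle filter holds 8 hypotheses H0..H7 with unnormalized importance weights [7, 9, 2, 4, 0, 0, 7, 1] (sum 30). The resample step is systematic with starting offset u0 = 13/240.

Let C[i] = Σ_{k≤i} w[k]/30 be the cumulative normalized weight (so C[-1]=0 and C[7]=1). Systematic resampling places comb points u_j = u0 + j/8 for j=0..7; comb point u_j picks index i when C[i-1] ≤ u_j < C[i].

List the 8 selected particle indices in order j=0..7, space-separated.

0 0 1 1 2 3 6 6

C = [7/30, 8/15, 3/5, 11/15, 11/15, 11/15, 29/30, 1]
j=0: u_0=13/240 ∈ [0, 7/30) → index 0
j=1: u_1=43/240 ∈ [0, 7/30) → index 0
j=2: u_2=73/240 ∈ [7/30, 8/15) → index 1
j=3: u_3=103/240 ∈ [7/30, 8/15) → index 1
j=4: u_4=133/240 ∈ [8/15, 3/5) → index 2
j=5: u_5=163/240 ∈ [3/5, 11/15) → index 3
j=6: u_6=193/240 ∈ [11/15, 29/30) → index 6
j=7: u_7=223/240 ∈ [11/15, 29/30) → index 6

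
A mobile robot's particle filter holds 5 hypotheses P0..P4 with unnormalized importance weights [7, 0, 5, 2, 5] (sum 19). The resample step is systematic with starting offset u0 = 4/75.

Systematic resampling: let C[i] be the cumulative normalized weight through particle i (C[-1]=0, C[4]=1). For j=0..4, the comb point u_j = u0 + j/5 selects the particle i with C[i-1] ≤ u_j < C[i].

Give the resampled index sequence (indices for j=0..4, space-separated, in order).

C = [7/19, 7/19, 12/19, 14/19, 1]
j=0: u_0=4/75 ∈ [0, 7/19) → index 0
j=1: u_1=19/75 ∈ [0, 7/19) → index 0
j=2: u_2=34/75 ∈ [7/19, 12/19) → index 2
j=3: u_3=49/75 ∈ [12/19, 14/19) → index 3
j=4: u_4=64/75 ∈ [14/19, 1) → index 4

0 0 2 3 4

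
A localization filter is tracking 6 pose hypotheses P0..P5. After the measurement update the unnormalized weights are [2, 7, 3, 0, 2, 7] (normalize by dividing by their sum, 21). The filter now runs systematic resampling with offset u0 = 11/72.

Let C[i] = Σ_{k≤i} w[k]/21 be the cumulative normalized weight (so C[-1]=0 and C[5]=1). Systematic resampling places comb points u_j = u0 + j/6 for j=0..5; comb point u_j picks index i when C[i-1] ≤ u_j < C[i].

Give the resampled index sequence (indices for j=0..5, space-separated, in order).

C = [2/21, 3/7, 4/7, 4/7, 2/3, 1]
j=0: u_0=11/72 ∈ [2/21, 3/7) → index 1
j=1: u_1=23/72 ∈ [2/21, 3/7) → index 1
j=2: u_2=35/72 ∈ [3/7, 4/7) → index 2
j=3: u_3=47/72 ∈ [4/7, 2/3) → index 4
j=4: u_4=59/72 ∈ [2/3, 1) → index 5
j=5: u_5=71/72 ∈ [2/3, 1) → index 5

1 1 2 4 5 5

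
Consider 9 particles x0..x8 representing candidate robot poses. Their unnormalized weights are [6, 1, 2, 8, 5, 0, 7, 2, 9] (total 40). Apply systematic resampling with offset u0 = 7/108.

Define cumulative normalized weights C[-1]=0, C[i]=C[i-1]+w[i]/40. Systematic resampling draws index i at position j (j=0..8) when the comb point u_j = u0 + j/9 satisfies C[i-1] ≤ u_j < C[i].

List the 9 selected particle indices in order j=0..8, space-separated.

0 2 3 3 4 6 7 8 8

C = [3/20, 7/40, 9/40, 17/40, 11/20, 11/20, 29/40, 31/40, 1]
j=0: u_0=7/108 ∈ [0, 3/20) → index 0
j=1: u_1=19/108 ∈ [7/40, 9/40) → index 2
j=2: u_2=31/108 ∈ [9/40, 17/40) → index 3
j=3: u_3=43/108 ∈ [9/40, 17/40) → index 3
j=4: u_4=55/108 ∈ [17/40, 11/20) → index 4
j=5: u_5=67/108 ∈ [11/20, 29/40) → index 6
j=6: u_6=79/108 ∈ [29/40, 31/40) → index 7
j=7: u_7=91/108 ∈ [31/40, 1) → index 8
j=8: u_8=103/108 ∈ [31/40, 1) → index 8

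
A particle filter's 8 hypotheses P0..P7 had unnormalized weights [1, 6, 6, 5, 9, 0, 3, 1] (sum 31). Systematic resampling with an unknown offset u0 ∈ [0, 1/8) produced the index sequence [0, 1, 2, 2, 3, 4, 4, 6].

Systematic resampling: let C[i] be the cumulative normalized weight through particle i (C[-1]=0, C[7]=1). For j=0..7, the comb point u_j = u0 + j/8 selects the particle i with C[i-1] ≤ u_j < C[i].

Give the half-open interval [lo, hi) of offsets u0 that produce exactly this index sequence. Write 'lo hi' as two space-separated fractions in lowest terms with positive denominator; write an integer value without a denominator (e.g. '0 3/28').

0 1/31

C = [1/31, 7/31, 13/31, 18/31, 27/31, 27/31, 30/31, 1]
j=0 picked index 0: u0 ∈ [0, 1/31)
j=1 picked index 1: u0 ∈ [-23/248, 25/248)
j=2 picked index 2: u0 ∈ [-3/124, 21/124)
j=3 picked index 2: u0 ∈ [-37/248, 11/248)
j=4 picked index 3: u0 ∈ [-5/62, 5/62)
j=5 picked index 4: u0 ∈ [-11/248, 61/248)
j=6 picked index 4: u0 ∈ [-21/124, 15/124)
j=7 picked index 6: u0 ∈ [-1/248, 23/248)
intersection: [0, 1/31)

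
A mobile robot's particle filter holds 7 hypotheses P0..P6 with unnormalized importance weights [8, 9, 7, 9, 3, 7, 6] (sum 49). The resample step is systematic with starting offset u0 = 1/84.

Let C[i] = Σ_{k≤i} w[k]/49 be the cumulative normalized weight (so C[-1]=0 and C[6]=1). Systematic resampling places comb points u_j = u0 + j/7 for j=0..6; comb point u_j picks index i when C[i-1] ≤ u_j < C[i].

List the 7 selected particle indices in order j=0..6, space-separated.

0 0 1 2 3 4 5

C = [8/49, 17/49, 24/49, 33/49, 36/49, 43/49, 1]
j=0: u_0=1/84 ∈ [0, 8/49) → index 0
j=1: u_1=13/84 ∈ [0, 8/49) → index 0
j=2: u_2=25/84 ∈ [8/49, 17/49) → index 1
j=3: u_3=37/84 ∈ [17/49, 24/49) → index 2
j=4: u_4=7/12 ∈ [24/49, 33/49) → index 3
j=5: u_5=61/84 ∈ [33/49, 36/49) → index 4
j=6: u_6=73/84 ∈ [36/49, 43/49) → index 5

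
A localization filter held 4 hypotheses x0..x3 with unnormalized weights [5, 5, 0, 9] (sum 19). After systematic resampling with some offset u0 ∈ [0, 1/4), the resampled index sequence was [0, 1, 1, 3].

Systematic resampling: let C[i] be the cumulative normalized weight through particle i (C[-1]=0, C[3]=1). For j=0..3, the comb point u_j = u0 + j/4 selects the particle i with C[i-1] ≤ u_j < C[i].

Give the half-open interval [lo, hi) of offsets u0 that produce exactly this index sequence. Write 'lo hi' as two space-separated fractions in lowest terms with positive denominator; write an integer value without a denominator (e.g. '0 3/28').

1/76 1/38

C = [5/19, 10/19, 10/19, 1]
j=0 picked index 0: u0 ∈ [0, 5/19)
j=1 picked index 1: u0 ∈ [1/76, 21/76)
j=2 picked index 1: u0 ∈ [-9/38, 1/38)
j=3 picked index 3: u0 ∈ [-17/76, 1/4)
intersection: [1/76, 1/38)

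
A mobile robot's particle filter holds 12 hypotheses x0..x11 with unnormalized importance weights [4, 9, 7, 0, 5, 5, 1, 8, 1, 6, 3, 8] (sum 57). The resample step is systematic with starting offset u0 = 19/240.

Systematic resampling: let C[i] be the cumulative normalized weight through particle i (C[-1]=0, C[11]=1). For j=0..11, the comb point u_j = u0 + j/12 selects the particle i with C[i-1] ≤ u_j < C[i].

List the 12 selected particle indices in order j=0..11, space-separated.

1 1 2 2 4 5 7 7 9 10 11 11

C = [4/57, 13/57, 20/57, 20/57, 25/57, 10/19, 31/57, 13/19, 40/57, 46/57, 49/57, 1]
j=0: u_0=19/240 ∈ [4/57, 13/57) → index 1
j=1: u_1=13/80 ∈ [4/57, 13/57) → index 1
j=2: u_2=59/240 ∈ [13/57, 20/57) → index 2
j=3: u_3=79/240 ∈ [13/57, 20/57) → index 2
j=4: u_4=33/80 ∈ [20/57, 25/57) → index 4
j=5: u_5=119/240 ∈ [25/57, 10/19) → index 5
j=6: u_6=139/240 ∈ [31/57, 13/19) → index 7
j=7: u_7=53/80 ∈ [31/57, 13/19) → index 7
j=8: u_8=179/240 ∈ [40/57, 46/57) → index 9
j=9: u_9=199/240 ∈ [46/57, 49/57) → index 10
j=10: u_10=73/80 ∈ [49/57, 1) → index 11
j=11: u_11=239/240 ∈ [49/57, 1) → index 11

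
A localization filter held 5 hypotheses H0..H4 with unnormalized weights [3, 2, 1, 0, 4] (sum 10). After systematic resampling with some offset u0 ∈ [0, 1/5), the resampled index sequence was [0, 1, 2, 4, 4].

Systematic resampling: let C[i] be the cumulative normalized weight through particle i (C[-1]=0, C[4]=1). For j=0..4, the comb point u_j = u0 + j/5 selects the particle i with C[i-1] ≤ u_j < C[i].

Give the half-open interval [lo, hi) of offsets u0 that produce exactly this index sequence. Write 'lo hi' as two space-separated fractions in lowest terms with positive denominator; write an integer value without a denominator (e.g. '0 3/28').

C = [3/10, 1/2, 3/5, 3/5, 1]
j=0 picked index 0: u0 ∈ [0, 3/10)
j=1 picked index 1: u0 ∈ [1/10, 3/10)
j=2 picked index 2: u0 ∈ [1/10, 1/5)
j=3 picked index 4: u0 ∈ [0, 2/5)
j=4 picked index 4: u0 ∈ [-1/5, 1/5)
intersection: [1/10, 1/5)

1/10 1/5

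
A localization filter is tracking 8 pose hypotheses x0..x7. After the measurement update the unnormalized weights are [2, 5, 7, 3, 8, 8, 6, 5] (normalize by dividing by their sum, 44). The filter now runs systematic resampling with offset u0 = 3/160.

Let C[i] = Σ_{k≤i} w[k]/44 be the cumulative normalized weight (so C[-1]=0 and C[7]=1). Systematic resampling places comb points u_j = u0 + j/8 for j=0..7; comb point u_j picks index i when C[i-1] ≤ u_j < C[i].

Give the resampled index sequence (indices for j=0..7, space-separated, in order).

C = [1/22, 7/44, 7/22, 17/44, 25/44, 3/4, 39/44, 1]
j=0: u_0=3/160 ∈ [0, 1/22) → index 0
j=1: u_1=23/160 ∈ [1/22, 7/44) → index 1
j=2: u_2=43/160 ∈ [7/44, 7/22) → index 2
j=3: u_3=63/160 ∈ [17/44, 25/44) → index 4
j=4: u_4=83/160 ∈ [17/44, 25/44) → index 4
j=5: u_5=103/160 ∈ [25/44, 3/4) → index 5
j=6: u_6=123/160 ∈ [3/4, 39/44) → index 6
j=7: u_7=143/160 ∈ [39/44, 1) → index 7

0 1 2 4 4 5 6 7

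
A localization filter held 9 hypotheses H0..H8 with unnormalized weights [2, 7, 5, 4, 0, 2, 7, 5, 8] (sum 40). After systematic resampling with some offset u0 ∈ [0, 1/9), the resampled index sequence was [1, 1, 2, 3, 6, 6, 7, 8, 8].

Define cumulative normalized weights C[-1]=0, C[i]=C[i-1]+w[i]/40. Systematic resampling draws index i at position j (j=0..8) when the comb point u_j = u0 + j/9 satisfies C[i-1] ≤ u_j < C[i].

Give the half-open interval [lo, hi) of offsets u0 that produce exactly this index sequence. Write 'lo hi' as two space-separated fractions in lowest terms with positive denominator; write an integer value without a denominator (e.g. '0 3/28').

1/18 1/9

C = [1/20, 9/40, 7/20, 9/20, 9/20, 1/2, 27/40, 4/5, 1]
j=0 picked index 1: u0 ∈ [1/20, 9/40)
j=1 picked index 1: u0 ∈ [-11/180, 41/360)
j=2 picked index 2: u0 ∈ [1/360, 23/180)
j=3 picked index 3: u0 ∈ [1/60, 7/60)
j=4 picked index 6: u0 ∈ [1/18, 83/360)
j=5 picked index 6: u0 ∈ [-1/18, 43/360)
j=6 picked index 7: u0 ∈ [1/120, 2/15)
j=7 picked index 8: u0 ∈ [1/45, 2/9)
j=8 picked index 8: u0 ∈ [-4/45, 1/9)
intersection: [1/18, 1/9)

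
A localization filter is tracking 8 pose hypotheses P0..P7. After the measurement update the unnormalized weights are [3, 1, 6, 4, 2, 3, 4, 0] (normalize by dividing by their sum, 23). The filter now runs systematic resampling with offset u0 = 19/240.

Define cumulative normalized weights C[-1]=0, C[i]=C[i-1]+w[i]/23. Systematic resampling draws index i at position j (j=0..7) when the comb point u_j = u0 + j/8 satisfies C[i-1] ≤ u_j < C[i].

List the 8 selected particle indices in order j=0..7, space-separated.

C = [3/23, 4/23, 10/23, 14/23, 16/23, 19/23, 1, 1]
j=0: u_0=19/240 ∈ [0, 3/23) → index 0
j=1: u_1=49/240 ∈ [4/23, 10/23) → index 2
j=2: u_2=79/240 ∈ [4/23, 10/23) → index 2
j=3: u_3=109/240 ∈ [10/23, 14/23) → index 3
j=4: u_4=139/240 ∈ [10/23, 14/23) → index 3
j=5: u_5=169/240 ∈ [16/23, 19/23) → index 5
j=6: u_6=199/240 ∈ [19/23, 1) → index 6
j=7: u_7=229/240 ∈ [19/23, 1) → index 6

0 2 2 3 3 5 6 6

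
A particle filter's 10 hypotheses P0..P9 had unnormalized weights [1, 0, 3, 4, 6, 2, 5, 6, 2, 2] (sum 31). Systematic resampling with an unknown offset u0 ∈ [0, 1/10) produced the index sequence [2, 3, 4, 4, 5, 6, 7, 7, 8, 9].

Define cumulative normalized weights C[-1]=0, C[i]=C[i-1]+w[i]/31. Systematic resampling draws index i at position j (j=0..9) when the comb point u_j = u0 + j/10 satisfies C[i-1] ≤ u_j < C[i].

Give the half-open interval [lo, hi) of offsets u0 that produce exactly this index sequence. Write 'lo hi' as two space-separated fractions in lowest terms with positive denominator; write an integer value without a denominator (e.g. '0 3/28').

C = [1/31, 1/31, 4/31, 8/31, 14/31, 16/31, 21/31, 27/31, 29/31, 1]
j=0 picked index 2: u0 ∈ [1/31, 4/31)
j=1 picked index 3: u0 ∈ [9/310, 49/310)
j=2 picked index 4: u0 ∈ [9/155, 39/155)
j=3 picked index 4: u0 ∈ [-13/310, 47/310)
j=4 picked index 5: u0 ∈ [8/155, 18/155)
j=5 picked index 6: u0 ∈ [1/62, 11/62)
j=6 picked index 7: u0 ∈ [12/155, 42/155)
j=7 picked index 7: u0 ∈ [-7/310, 53/310)
j=8 picked index 8: u0 ∈ [11/155, 21/155)
j=9 picked index 9: u0 ∈ [11/310, 1/10)
intersection: [12/155, 1/10)

12/155 1/10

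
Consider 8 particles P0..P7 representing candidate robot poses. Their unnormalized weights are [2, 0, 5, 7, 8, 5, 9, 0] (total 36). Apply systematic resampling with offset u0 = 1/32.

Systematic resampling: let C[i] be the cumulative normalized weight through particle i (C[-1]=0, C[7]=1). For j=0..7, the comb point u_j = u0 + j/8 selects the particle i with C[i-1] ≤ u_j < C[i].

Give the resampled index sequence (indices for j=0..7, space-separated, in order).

C = [1/18, 1/18, 7/36, 7/18, 11/18, 3/4, 1, 1]
j=0: u_0=1/32 ∈ [0, 1/18) → index 0
j=1: u_1=5/32 ∈ [1/18, 7/36) → index 2
j=2: u_2=9/32 ∈ [7/36, 7/18) → index 3
j=3: u_3=13/32 ∈ [7/18, 11/18) → index 4
j=4: u_4=17/32 ∈ [7/18, 11/18) → index 4
j=5: u_5=21/32 ∈ [11/18, 3/4) → index 5
j=6: u_6=25/32 ∈ [3/4, 1) → index 6
j=7: u_7=29/32 ∈ [3/4, 1) → index 6

0 2 3 4 4 5 6 6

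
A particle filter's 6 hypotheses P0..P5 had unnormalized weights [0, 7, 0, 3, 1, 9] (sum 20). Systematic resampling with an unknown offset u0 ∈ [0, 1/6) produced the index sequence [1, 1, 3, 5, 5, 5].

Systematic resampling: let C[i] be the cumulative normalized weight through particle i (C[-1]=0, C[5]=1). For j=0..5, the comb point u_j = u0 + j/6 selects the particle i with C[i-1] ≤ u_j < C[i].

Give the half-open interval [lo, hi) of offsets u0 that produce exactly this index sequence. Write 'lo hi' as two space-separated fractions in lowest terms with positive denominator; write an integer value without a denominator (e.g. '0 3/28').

C = [0, 7/20, 7/20, 1/2, 11/20, 1]
j=0 picked index 1: u0 ∈ [0, 7/20)
j=1 picked index 1: u0 ∈ [-1/6, 11/60)
j=2 picked index 3: u0 ∈ [1/60, 1/6)
j=3 picked index 5: u0 ∈ [1/20, 1/2)
j=4 picked index 5: u0 ∈ [-7/60, 1/3)
j=5 picked index 5: u0 ∈ [-17/60, 1/6)
intersection: [1/20, 1/6)

1/20 1/6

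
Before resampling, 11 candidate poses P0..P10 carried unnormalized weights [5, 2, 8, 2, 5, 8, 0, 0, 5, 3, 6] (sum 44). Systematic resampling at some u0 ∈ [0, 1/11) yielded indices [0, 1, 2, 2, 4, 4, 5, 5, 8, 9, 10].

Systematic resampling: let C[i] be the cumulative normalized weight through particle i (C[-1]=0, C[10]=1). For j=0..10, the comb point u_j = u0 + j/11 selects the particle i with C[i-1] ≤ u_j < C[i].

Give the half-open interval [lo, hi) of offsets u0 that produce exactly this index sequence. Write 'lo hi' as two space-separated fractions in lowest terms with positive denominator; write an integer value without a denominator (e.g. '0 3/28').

1/44 1/22

C = [5/44, 7/44, 15/44, 17/44, 1/2, 15/22, 15/22, 15/22, 35/44, 19/22, 1]
j=0 picked index 0: u0 ∈ [0, 5/44)
j=1 picked index 1: u0 ∈ [1/44, 3/44)
j=2 picked index 2: u0 ∈ [-1/44, 7/44)
j=3 picked index 2: u0 ∈ [-5/44, 3/44)
j=4 picked index 4: u0 ∈ [1/44, 3/22)
j=5 picked index 4: u0 ∈ [-3/44, 1/22)
j=6 picked index 5: u0 ∈ [-1/22, 3/22)
j=7 picked index 5: u0 ∈ [-3/22, 1/22)
j=8 picked index 8: u0 ∈ [-1/22, 3/44)
j=9 picked index 9: u0 ∈ [-1/44, 1/22)
j=10 picked index 10: u0 ∈ [-1/22, 1/11)
intersection: [1/44, 1/22)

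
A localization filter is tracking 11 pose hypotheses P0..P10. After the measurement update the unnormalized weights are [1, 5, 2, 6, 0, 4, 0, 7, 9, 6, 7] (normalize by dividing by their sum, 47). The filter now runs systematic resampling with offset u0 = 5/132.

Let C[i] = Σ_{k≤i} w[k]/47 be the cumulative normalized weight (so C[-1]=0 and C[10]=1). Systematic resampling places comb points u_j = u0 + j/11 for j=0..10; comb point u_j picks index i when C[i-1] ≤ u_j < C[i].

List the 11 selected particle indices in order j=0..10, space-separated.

C = [1/47, 6/47, 8/47, 14/47, 14/47, 18/47, 18/47, 25/47, 34/47, 40/47, 1]
j=0: u_0=5/132 ∈ [1/47, 6/47) → index 1
j=1: u_1=17/132 ∈ [6/47, 8/47) → index 2
j=2: u_2=29/132 ∈ [8/47, 14/47) → index 3
j=3: u_3=41/132 ∈ [14/47, 18/47) → index 5
j=4: u_4=53/132 ∈ [18/47, 25/47) → index 7
j=5: u_5=65/132 ∈ [18/47, 25/47) → index 7
j=6: u_6=7/12 ∈ [25/47, 34/47) → index 8
j=7: u_7=89/132 ∈ [25/47, 34/47) → index 8
j=8: u_8=101/132 ∈ [34/47, 40/47) → index 9
j=9: u_9=113/132 ∈ [40/47, 1) → index 10
j=10: u_10=125/132 ∈ [40/47, 1) → index 10

1 2 3 5 7 7 8 8 9 10 10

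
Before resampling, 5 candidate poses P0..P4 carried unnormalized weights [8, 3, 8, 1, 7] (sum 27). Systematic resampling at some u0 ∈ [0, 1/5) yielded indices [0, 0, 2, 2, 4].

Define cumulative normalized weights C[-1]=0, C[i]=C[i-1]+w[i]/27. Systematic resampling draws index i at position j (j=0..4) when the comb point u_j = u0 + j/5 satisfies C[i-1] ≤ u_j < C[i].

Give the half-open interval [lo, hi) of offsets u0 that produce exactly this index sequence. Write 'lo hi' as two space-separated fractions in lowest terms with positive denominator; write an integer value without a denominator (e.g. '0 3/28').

1/135 13/135

C = [8/27, 11/27, 19/27, 20/27, 1]
j=0 picked index 0: u0 ∈ [0, 8/27)
j=1 picked index 0: u0 ∈ [-1/5, 13/135)
j=2 picked index 2: u0 ∈ [1/135, 41/135)
j=3 picked index 2: u0 ∈ [-26/135, 14/135)
j=4 picked index 4: u0 ∈ [-8/135, 1/5)
intersection: [1/135, 13/135)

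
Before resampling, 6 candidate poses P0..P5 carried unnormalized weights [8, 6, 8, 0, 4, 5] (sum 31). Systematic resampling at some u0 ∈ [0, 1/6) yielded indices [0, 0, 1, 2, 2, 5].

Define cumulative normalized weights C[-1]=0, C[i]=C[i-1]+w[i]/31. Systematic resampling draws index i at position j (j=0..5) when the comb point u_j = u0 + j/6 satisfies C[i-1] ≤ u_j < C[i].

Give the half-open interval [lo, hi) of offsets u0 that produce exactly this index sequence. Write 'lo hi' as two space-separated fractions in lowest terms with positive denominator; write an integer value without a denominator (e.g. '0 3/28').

1/186 4/93

C = [8/31, 14/31, 22/31, 22/31, 26/31, 1]
j=0 picked index 0: u0 ∈ [0, 8/31)
j=1 picked index 0: u0 ∈ [-1/6, 17/186)
j=2 picked index 1: u0 ∈ [-7/93, 11/93)
j=3 picked index 2: u0 ∈ [-3/62, 13/62)
j=4 picked index 2: u0 ∈ [-20/93, 4/93)
j=5 picked index 5: u0 ∈ [1/186, 1/6)
intersection: [1/186, 4/93)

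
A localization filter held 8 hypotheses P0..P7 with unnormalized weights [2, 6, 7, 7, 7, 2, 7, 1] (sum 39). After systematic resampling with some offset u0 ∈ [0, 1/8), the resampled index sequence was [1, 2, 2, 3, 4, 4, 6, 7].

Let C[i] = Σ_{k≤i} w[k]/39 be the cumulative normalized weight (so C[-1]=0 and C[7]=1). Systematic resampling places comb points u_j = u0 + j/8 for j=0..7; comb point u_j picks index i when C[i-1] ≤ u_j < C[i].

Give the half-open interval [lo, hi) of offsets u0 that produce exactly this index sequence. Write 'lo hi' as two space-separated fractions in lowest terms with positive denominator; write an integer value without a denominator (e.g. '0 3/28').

C = [2/39, 8/39, 5/13, 22/39, 29/39, 31/39, 38/39, 1]
j=0 picked index 1: u0 ∈ [2/39, 8/39)
j=1 picked index 2: u0 ∈ [25/312, 27/104)
j=2 picked index 2: u0 ∈ [-7/156, 7/52)
j=3 picked index 3: u0 ∈ [1/104, 59/312)
j=4 picked index 4: u0 ∈ [5/78, 19/78)
j=5 picked index 4: u0 ∈ [-19/312, 37/312)
j=6 picked index 6: u0 ∈ [7/156, 35/156)
j=7 picked index 7: u0 ∈ [31/312, 1/8)
intersection: [31/312, 37/312)

31/312 37/312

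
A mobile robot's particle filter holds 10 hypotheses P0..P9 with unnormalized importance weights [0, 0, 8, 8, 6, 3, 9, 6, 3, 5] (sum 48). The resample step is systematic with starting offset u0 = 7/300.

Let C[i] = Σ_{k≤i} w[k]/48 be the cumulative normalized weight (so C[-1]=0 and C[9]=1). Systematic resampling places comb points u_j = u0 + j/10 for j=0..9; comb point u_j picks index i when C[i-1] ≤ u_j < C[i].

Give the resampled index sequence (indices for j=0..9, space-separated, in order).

2 2 3 3 4 6 6 7 7 9

C = [0, 0, 1/6, 1/3, 11/24, 25/48, 17/24, 5/6, 43/48, 1]
j=0: u_0=7/300 ∈ [0, 1/6) → index 2
j=1: u_1=37/300 ∈ [0, 1/6) → index 2
j=2: u_2=67/300 ∈ [1/6, 1/3) → index 3
j=3: u_3=97/300 ∈ [1/6, 1/3) → index 3
j=4: u_4=127/300 ∈ [1/3, 11/24) → index 4
j=5: u_5=157/300 ∈ [25/48, 17/24) → index 6
j=6: u_6=187/300 ∈ [25/48, 17/24) → index 6
j=7: u_7=217/300 ∈ [17/24, 5/6) → index 7
j=8: u_8=247/300 ∈ [17/24, 5/6) → index 7
j=9: u_9=277/300 ∈ [43/48, 1) → index 9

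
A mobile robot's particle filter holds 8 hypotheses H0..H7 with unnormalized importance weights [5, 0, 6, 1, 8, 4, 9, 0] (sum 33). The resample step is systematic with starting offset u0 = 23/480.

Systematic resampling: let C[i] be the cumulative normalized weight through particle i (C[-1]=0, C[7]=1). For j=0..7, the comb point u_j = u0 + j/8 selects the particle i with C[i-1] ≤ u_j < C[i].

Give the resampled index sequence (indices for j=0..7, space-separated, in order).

C = [5/33, 5/33, 1/3, 4/11, 20/33, 8/11, 1, 1]
j=0: u_0=23/480 ∈ [0, 5/33) → index 0
j=1: u_1=83/480 ∈ [5/33, 1/3) → index 2
j=2: u_2=143/480 ∈ [5/33, 1/3) → index 2
j=3: u_3=203/480 ∈ [4/11, 20/33) → index 4
j=4: u_4=263/480 ∈ [4/11, 20/33) → index 4
j=5: u_5=323/480 ∈ [20/33, 8/11) → index 5
j=6: u_6=383/480 ∈ [8/11, 1) → index 6
j=7: u_7=443/480 ∈ [8/11, 1) → index 6

0 2 2 4 4 5 6 6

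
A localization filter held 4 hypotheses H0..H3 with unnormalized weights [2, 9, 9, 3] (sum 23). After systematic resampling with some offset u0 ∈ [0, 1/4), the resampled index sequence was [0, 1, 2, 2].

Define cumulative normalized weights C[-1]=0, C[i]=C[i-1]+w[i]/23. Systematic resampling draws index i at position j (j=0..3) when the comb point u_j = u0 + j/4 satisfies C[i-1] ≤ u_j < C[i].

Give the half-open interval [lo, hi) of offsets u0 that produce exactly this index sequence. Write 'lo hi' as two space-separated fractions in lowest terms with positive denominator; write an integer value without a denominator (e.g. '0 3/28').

0 2/23

C = [2/23, 11/23, 20/23, 1]
j=0 picked index 0: u0 ∈ [0, 2/23)
j=1 picked index 1: u0 ∈ [-15/92, 21/92)
j=2 picked index 2: u0 ∈ [-1/46, 17/46)
j=3 picked index 2: u0 ∈ [-25/92, 11/92)
intersection: [0, 2/23)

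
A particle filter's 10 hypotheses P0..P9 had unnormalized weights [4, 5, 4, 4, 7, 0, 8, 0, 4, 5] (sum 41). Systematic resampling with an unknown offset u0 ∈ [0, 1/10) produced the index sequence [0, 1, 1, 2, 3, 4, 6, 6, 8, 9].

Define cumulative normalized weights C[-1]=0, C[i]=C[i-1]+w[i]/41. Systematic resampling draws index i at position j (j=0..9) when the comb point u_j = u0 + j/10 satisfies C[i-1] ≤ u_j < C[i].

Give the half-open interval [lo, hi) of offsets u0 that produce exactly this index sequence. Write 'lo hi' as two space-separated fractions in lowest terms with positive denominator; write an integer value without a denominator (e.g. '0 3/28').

C = [4/41, 9/41, 13/41, 17/41, 24/41, 24/41, 32/41, 32/41, 36/41, 1]
j=0 picked index 0: u0 ∈ [0, 4/41)
j=1 picked index 1: u0 ∈ [-1/410, 49/410)
j=2 picked index 1: u0 ∈ [-21/205, 4/205)
j=3 picked index 2: u0 ∈ [-33/410, 7/410)
j=4 picked index 3: u0 ∈ [-17/205, 3/205)
j=5 picked index 4: u0 ∈ [-7/82, 7/82)
j=6 picked index 6: u0 ∈ [-3/205, 37/205)
j=7 picked index 6: u0 ∈ [-47/410, 33/410)
j=8 picked index 8: u0 ∈ [-4/205, 16/205)
j=9 picked index 9: u0 ∈ [-9/410, 1/10)
intersection: [0, 3/205)

0 3/205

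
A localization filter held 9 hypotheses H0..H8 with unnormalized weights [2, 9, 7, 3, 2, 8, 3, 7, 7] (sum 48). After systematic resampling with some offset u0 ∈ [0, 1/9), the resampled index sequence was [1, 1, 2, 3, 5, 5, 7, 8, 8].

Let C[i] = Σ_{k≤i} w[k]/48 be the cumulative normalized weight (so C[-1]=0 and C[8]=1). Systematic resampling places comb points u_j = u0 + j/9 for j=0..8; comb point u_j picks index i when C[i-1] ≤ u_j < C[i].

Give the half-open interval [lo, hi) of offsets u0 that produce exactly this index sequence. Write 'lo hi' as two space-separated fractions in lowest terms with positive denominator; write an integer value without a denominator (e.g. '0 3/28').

11/144 13/144

C = [1/24, 11/48, 3/8, 7/16, 23/48, 31/48, 17/24, 41/48, 1]
j=0 picked index 1: u0 ∈ [1/24, 11/48)
j=1 picked index 1: u0 ∈ [-5/72, 17/144)
j=2 picked index 2: u0 ∈ [1/144, 11/72)
j=3 picked index 3: u0 ∈ [1/24, 5/48)
j=4 picked index 5: u0 ∈ [5/144, 29/144)
j=5 picked index 5: u0 ∈ [-11/144, 13/144)
j=6 picked index 7: u0 ∈ [1/24, 3/16)
j=7 picked index 8: u0 ∈ [11/144, 2/9)
j=8 picked index 8: u0 ∈ [-5/144, 1/9)
intersection: [11/144, 13/144)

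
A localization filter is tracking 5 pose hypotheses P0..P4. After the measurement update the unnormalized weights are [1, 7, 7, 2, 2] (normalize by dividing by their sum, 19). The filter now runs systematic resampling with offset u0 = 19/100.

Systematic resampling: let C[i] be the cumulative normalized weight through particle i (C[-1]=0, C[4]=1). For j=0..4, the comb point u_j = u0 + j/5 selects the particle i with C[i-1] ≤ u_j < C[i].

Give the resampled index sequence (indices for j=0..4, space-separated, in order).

1 1 2 3 4

C = [1/19, 8/19, 15/19, 17/19, 1]
j=0: u_0=19/100 ∈ [1/19, 8/19) → index 1
j=1: u_1=39/100 ∈ [1/19, 8/19) → index 1
j=2: u_2=59/100 ∈ [8/19, 15/19) → index 2
j=3: u_3=79/100 ∈ [15/19, 17/19) → index 3
j=4: u_4=99/100 ∈ [17/19, 1) → index 4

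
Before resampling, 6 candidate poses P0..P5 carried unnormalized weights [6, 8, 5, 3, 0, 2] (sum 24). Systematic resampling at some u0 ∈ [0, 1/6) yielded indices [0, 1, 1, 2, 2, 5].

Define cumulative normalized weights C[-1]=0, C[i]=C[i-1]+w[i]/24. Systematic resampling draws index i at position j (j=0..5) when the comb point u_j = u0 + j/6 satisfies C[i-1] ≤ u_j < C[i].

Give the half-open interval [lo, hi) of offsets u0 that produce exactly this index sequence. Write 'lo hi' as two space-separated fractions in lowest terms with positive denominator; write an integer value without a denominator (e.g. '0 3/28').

1/12 1/8

C = [1/4, 7/12, 19/24, 11/12, 11/12, 1]
j=0 picked index 0: u0 ∈ [0, 1/4)
j=1 picked index 1: u0 ∈ [1/12, 5/12)
j=2 picked index 1: u0 ∈ [-1/12, 1/4)
j=3 picked index 2: u0 ∈ [1/12, 7/24)
j=4 picked index 2: u0 ∈ [-1/12, 1/8)
j=5 picked index 5: u0 ∈ [1/12, 1/6)
intersection: [1/12, 1/8)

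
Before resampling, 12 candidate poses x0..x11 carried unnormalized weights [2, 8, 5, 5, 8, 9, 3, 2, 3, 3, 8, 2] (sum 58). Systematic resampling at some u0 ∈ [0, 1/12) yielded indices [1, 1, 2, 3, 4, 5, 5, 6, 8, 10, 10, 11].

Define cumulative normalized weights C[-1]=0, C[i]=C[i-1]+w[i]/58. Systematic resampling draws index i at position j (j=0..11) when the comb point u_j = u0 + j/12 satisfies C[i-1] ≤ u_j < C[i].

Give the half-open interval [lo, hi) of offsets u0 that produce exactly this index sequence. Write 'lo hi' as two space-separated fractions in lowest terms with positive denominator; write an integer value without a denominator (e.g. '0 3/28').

9/116 1/12

C = [1/29, 5/29, 15/58, 10/29, 14/29, 37/58, 20/29, 21/29, 45/58, 24/29, 28/29, 1]
j=0 picked index 1: u0 ∈ [1/29, 5/29)
j=1 picked index 1: u0 ∈ [-17/348, 31/348)
j=2 picked index 2: u0 ∈ [1/174, 8/87)
j=3 picked index 3: u0 ∈ [1/116, 11/116)
j=4 picked index 4: u0 ∈ [1/87, 13/87)
j=5 picked index 5: u0 ∈ [23/348, 77/348)
j=6 picked index 5: u0 ∈ [-1/58, 4/29)
j=7 picked index 6: u0 ∈ [19/348, 37/348)
j=8 picked index 8: u0 ∈ [5/87, 19/174)
j=9 picked index 10: u0 ∈ [9/116, 25/116)
j=10 picked index 10: u0 ∈ [-1/174, 23/174)
j=11 picked index 11: u0 ∈ [17/348, 1/12)
intersection: [9/116, 1/12)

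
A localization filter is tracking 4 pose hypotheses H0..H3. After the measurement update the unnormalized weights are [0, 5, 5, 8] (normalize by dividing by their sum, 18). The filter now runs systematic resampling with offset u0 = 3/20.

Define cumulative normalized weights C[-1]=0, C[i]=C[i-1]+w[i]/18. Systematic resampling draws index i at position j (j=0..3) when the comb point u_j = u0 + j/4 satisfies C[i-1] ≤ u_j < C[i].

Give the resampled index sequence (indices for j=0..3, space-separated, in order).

1 2 3 3

C = [0, 5/18, 5/9, 1]
j=0: u_0=3/20 ∈ [0, 5/18) → index 1
j=1: u_1=2/5 ∈ [5/18, 5/9) → index 2
j=2: u_2=13/20 ∈ [5/9, 1) → index 3
j=3: u_3=9/10 ∈ [5/9, 1) → index 3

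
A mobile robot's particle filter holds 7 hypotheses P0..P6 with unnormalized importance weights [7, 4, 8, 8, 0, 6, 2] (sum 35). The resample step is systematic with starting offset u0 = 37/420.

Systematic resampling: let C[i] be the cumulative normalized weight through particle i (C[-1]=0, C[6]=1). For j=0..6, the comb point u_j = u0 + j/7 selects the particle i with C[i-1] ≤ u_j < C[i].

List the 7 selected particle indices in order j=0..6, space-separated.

C = [1/5, 11/35, 19/35, 27/35, 27/35, 33/35, 1]
j=0: u_0=37/420 ∈ [0, 1/5) → index 0
j=1: u_1=97/420 ∈ [1/5, 11/35) → index 1
j=2: u_2=157/420 ∈ [11/35, 19/35) → index 2
j=3: u_3=31/60 ∈ [11/35, 19/35) → index 2
j=4: u_4=277/420 ∈ [19/35, 27/35) → index 3
j=5: u_5=337/420 ∈ [27/35, 33/35) → index 5
j=6: u_6=397/420 ∈ [33/35, 1) → index 6

0 1 2 2 3 5 6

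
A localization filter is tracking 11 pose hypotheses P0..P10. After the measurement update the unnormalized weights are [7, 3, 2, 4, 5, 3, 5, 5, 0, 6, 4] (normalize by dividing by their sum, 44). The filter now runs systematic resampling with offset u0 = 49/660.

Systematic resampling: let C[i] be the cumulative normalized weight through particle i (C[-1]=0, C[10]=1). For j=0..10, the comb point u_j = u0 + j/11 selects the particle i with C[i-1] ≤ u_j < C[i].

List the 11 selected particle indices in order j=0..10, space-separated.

0 1 2 3 4 5 6 7 9 9 10

C = [7/44, 5/22, 3/11, 4/11, 21/44, 6/11, 29/44, 17/22, 17/22, 10/11, 1]
j=0: u_0=49/660 ∈ [0, 7/44) → index 0
j=1: u_1=109/660 ∈ [7/44, 5/22) → index 1
j=2: u_2=169/660 ∈ [5/22, 3/11) → index 2
j=3: u_3=229/660 ∈ [3/11, 4/11) → index 3
j=4: u_4=289/660 ∈ [4/11, 21/44) → index 4
j=5: u_5=349/660 ∈ [21/44, 6/11) → index 5
j=6: u_6=409/660 ∈ [6/11, 29/44) → index 6
j=7: u_7=469/660 ∈ [29/44, 17/22) → index 7
j=8: u_8=529/660 ∈ [17/22, 10/11) → index 9
j=9: u_9=589/660 ∈ [17/22, 10/11) → index 9
j=10: u_10=59/60 ∈ [10/11, 1) → index 10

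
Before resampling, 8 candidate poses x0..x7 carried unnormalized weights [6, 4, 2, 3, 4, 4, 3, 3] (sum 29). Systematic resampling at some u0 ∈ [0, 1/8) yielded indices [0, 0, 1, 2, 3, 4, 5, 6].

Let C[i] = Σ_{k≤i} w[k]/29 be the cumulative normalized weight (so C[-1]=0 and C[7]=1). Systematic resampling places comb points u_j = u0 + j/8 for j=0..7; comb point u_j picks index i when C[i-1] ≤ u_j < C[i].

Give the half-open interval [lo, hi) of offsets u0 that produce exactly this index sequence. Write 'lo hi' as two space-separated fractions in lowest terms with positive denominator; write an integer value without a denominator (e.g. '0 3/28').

0 1/58

C = [6/29, 10/29, 12/29, 15/29, 19/29, 23/29, 26/29, 1]
j=0 picked index 0: u0 ∈ [0, 6/29)
j=1 picked index 0: u0 ∈ [-1/8, 19/232)
j=2 picked index 1: u0 ∈ [-5/116, 11/116)
j=3 picked index 2: u0 ∈ [-7/232, 9/232)
j=4 picked index 3: u0 ∈ [-5/58, 1/58)
j=5 picked index 4: u0 ∈ [-25/232, 7/232)
j=6 picked index 5: u0 ∈ [-11/116, 5/116)
j=7 picked index 6: u0 ∈ [-19/232, 5/232)
intersection: [0, 1/58)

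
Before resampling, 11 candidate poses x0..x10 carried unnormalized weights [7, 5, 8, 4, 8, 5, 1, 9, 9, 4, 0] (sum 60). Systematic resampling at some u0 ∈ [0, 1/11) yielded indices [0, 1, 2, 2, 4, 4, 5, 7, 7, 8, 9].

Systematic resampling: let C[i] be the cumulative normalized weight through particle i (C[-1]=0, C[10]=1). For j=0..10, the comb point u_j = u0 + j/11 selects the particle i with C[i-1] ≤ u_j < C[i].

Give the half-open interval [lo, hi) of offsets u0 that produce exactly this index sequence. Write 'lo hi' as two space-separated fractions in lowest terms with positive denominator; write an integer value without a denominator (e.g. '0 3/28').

2/55 37/660

C = [7/60, 1/5, 1/3, 2/5, 8/15, 37/60, 19/30, 47/60, 14/15, 1, 1]
j=0 picked index 0: u0 ∈ [0, 7/60)
j=1 picked index 1: u0 ∈ [17/660, 6/55)
j=2 picked index 2: u0 ∈ [1/55, 5/33)
j=3 picked index 2: u0 ∈ [-4/55, 2/33)
j=4 picked index 4: u0 ∈ [2/55, 28/165)
j=5 picked index 4: u0 ∈ [-3/55, 13/165)
j=6 picked index 5: u0 ∈ [-2/165, 47/660)
j=7 picked index 7: u0 ∈ [-1/330, 97/660)
j=8 picked index 7: u0 ∈ [-31/330, 37/660)
j=9 picked index 8: u0 ∈ [-23/660, 19/165)
j=10 picked index 9: u0 ∈ [4/165, 1/11)
intersection: [2/55, 37/660)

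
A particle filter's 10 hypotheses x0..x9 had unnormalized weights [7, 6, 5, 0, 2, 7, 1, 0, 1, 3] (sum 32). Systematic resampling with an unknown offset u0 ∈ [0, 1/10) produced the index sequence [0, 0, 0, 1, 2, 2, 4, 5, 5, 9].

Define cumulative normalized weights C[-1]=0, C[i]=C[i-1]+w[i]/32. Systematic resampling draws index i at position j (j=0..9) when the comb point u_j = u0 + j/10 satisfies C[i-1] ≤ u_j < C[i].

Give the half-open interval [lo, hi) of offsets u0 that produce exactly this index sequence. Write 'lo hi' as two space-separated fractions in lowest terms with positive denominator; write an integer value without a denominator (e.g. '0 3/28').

C = [7/32, 13/32, 9/16, 9/16, 5/8, 27/32, 7/8, 7/8, 29/32, 1]
j=0 picked index 0: u0 ∈ [0, 7/32)
j=1 picked index 0: u0 ∈ [-1/10, 19/160)
j=2 picked index 0: u0 ∈ [-1/5, 3/160)
j=3 picked index 1: u0 ∈ [-13/160, 17/160)
j=4 picked index 2: u0 ∈ [1/160, 13/80)
j=5 picked index 2: u0 ∈ [-3/32, 1/16)
j=6 picked index 4: u0 ∈ [-3/80, 1/40)
j=7 picked index 5: u0 ∈ [-3/40, 23/160)
j=8 picked index 5: u0 ∈ [-7/40, 7/160)
j=9 picked index 9: u0 ∈ [1/160, 1/10)
intersection: [1/160, 3/160)

1/160 3/160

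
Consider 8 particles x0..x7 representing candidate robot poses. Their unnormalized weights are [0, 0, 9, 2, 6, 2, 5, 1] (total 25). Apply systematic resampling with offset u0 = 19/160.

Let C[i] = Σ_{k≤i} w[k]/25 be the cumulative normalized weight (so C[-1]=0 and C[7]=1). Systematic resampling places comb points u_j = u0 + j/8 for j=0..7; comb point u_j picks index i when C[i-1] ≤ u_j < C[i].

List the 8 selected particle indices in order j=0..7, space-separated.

C = [0, 0, 9/25, 11/25, 17/25, 19/25, 24/25, 1]
j=0: u_0=19/160 ∈ [0, 9/25) → index 2
j=1: u_1=39/160 ∈ [0, 9/25) → index 2
j=2: u_2=59/160 ∈ [9/25, 11/25) → index 3
j=3: u_3=79/160 ∈ [11/25, 17/25) → index 4
j=4: u_4=99/160 ∈ [11/25, 17/25) → index 4
j=5: u_5=119/160 ∈ [17/25, 19/25) → index 5
j=6: u_6=139/160 ∈ [19/25, 24/25) → index 6
j=7: u_7=159/160 ∈ [24/25, 1) → index 7

2 2 3 4 4 5 6 7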